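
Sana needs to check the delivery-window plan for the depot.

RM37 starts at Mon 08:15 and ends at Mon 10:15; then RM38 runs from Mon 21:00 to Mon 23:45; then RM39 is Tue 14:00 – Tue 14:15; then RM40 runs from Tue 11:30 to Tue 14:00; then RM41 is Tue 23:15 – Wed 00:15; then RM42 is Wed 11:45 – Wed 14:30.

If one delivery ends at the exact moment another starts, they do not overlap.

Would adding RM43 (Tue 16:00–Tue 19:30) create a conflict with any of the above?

RM37: ends Mon 10:15 at or before RM43 starts Tue 16:00 → clear.
RM38: ends Mon 23:45 at or before RM43 starts Tue 16:00 → clear.
RM40: ends Tue 14:00 at or before RM43 starts Tue 16:00 → clear.
RM39: ends Tue 14:15 at or before RM43 starts Tue 16:00 → clear.
RM41: starts Tue 23:15 at or after RM43 ends Tue 19:30 → clear.
RM42: starts Wed 11:45 at or after RM43 ends Tue 19:30 → clear.

No — it doesn't clash with anything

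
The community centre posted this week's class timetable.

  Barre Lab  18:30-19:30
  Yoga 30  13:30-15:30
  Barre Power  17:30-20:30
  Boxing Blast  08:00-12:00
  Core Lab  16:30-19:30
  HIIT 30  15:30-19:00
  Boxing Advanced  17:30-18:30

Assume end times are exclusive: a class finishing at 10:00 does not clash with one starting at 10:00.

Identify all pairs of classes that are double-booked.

Sorted by start: Boxing Blast, Yoga 30, HIIT 30, Core Lab, Boxing Advanced, Barre Power, Barre Lab.
Yoga 30 starts after Boxing Blast ends, so Boxing Blast has no further overlaps.
HIIT 30 starts exactly when Yoga 30 ends (back-to-back, no overlap), so Yoga 30 has no further overlaps.
Core Lab starts before HIIT 30 ends → HIIT 30 and Core Lab overlap.
Boxing Advanced starts before HIIT 30 ends → HIIT 30 and Boxing Advanced overlap.
Barre Power starts before HIIT 30 ends → HIIT 30 and Barre Power overlap.
Barre Lab starts before HIIT 30 ends → HIIT 30 and Barre Lab overlap.
Boxing Advanced starts before Core Lab ends → Core Lab and Boxing Advanced overlap.
Barre Power starts before Core Lab ends → Core Lab and Barre Power overlap.
Barre Lab starts before Core Lab ends → Core Lab and Barre Lab overlap.
Barre Power starts before Boxing Advanced ends → Boxing Advanced and Barre Power overlap.
Barre Lab starts exactly when Boxing Advanced ends (back-to-back, no overlap).
Barre Lab starts before Barre Power ends → Barre Power and Barre Lab overlap.

Barre Lab & Barre Power, Barre Lab & Core Lab, Barre Lab & HIIT 30, Barre Power & Boxing Advanced, Barre Power & Core Lab, Barre Power & HIIT 30, Boxing Advanced & Core Lab, Boxing Advanced & HIIT 30, Core Lab & HIIT 30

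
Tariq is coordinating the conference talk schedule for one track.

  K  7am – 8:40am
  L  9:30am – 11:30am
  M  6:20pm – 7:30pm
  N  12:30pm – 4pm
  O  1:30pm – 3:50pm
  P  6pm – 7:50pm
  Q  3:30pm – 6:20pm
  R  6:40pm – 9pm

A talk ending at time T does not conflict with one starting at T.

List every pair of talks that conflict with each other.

M & P, M & R, N & O, N & Q, O & Q, P & Q, P & R

Check each pair: they overlap iff neither finishes before the other starts.
Sorted by start: K, L, N, O, Q, P, M, R.
L starts after K ends — done with K.
N starts after L ends — done with L.
O starts before N ends → N and O overlap.
Q starts before N ends → N and Q overlap.
P starts after N ends — done with N.
Q starts before O ends → O and Q overlap.
P starts after O ends — done with O.
P starts before Q ends → Q and P overlap.
M starts exactly when Q ends (back-to-back, no overlap) — done with Q.
M starts before P ends → P and M overlap.
R starts before P ends → P and R overlap.
R starts before M ends → M and R overlap.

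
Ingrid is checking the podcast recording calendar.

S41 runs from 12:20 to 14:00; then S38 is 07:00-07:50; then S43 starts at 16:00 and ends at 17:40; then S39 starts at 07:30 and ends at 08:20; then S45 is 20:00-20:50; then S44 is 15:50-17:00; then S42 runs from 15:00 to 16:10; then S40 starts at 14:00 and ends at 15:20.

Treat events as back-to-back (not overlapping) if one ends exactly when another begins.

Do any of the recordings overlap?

Sorted by start: S38, S39, S41, S40, S42, S44, S43, S45.
S39 starts before S38 ends → S38 and S39 overlap.
That's a conflict, so the schedule is not conflict-free.

Yes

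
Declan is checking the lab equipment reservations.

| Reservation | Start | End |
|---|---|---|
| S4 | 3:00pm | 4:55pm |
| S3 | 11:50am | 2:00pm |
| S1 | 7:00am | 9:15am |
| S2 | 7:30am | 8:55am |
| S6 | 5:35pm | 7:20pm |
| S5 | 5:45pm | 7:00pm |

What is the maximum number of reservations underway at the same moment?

Sort all start/end points and keep a running count:
7:00am start S1 → 1
7:30am start S2 → 2
8:55am end S2 → 1
9:15am end S1 → 0
11:50am start S3 → 1
2:00pm end S3 → 0
3:00pm start S4 → 1
4:55pm end S4 → 0
5:35pm start S6 → 1
5:45pm start S5 → 2
7:00pm end S5 → 1
7:20pm end S6 → 0
Peak is 2, at 7:30am (S1, S2).

2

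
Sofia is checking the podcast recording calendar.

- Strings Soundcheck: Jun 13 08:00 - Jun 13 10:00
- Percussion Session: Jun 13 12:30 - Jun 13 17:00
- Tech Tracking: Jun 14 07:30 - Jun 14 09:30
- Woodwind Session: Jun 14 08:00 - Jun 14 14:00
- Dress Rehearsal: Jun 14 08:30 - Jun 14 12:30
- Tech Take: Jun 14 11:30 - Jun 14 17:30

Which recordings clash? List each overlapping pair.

Dress Rehearsal & Tech Take, Dress Rehearsal & Tech Tracking, Dress Rehearsal & Woodwind Session, Tech Take & Woodwind Session, Tech Tracking & Woodwind Session

Sorted by start: Strings Soundcheck, Percussion Session, Tech Tracking, Woodwind Session, Dress Rehearsal, Tech Take.
Percussion Session starts after Strings Soundcheck ends, so nothing later overlaps Strings Soundcheck either.
Tech Tracking starts after Percussion Session ends, so nothing later overlaps Percussion Session either.
Woodwind Session starts before Tech Tracking ends → Tech Tracking and Woodwind Session overlap.
Dress Rehearsal starts before Tech Tracking ends → Tech Tracking and Dress Rehearsal overlap.
Tech Take starts after Tech Tracking ends.
Dress Rehearsal starts before Woodwind Session ends → Woodwind Session and Dress Rehearsal overlap.
Tech Take starts before Woodwind Session ends → Woodwind Session and Tech Take overlap.
Tech Take starts before Dress Rehearsal ends → Dress Rehearsal and Tech Take overlap.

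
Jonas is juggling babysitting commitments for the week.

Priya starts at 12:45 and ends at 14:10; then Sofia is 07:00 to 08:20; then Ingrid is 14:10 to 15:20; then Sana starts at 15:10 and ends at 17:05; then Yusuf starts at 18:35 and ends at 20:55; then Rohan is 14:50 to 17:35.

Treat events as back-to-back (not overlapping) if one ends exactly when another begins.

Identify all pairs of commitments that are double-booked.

Sorted by start: Sofia, Priya, Ingrid, Rohan, Sana, Yusuf.
Priya starts after Sofia ends, so Sofia has no further overlaps.
Ingrid starts exactly when Priya ends (back-to-back, no overlap), so Priya has no further overlaps.
Rohan starts before Ingrid ends → Ingrid and Rohan overlap.
Sana starts before Ingrid ends → Ingrid and Sana overlap.
Yusuf starts after Ingrid ends.
Sana starts before Rohan ends → Rohan and Sana overlap.
Yusuf starts after Rohan ends.
Yusuf starts after Sana ends.

Ingrid & Rohan, Ingrid & Sana, Rohan & Sana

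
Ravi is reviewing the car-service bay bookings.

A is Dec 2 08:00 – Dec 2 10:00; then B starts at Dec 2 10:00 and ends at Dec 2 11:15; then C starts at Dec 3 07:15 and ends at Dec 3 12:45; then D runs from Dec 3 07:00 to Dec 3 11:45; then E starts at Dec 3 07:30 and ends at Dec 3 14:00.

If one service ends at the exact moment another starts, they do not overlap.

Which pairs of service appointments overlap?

Two intervals overlap when each starts before the other ends.
Sorted by start: A, B, D, C, E.
B starts exactly when A ends (back-to-back, no overlap) — done with A.
D starts after B ends — done with B.
C starts before D ends → D and C overlap.
E starts before D ends → D and E overlap.
E starts before C ends → C and E overlap.

C & D, C & E, D & E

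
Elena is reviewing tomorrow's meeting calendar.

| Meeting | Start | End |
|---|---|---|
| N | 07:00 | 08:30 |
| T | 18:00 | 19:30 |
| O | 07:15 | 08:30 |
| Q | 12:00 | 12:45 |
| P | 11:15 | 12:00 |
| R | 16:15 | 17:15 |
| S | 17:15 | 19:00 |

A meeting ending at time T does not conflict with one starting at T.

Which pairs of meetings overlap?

Two intervals overlap when each starts before the other ends.
Sorted by start: N, O, P, Q, R, S, T.
O starts before N ends → N and O overlap.
P starts after N ends, so N has no further overlaps.
P starts after O ends, so O has no further overlaps.
Q starts exactly when P ends (back-to-back, no overlap), so P has no further overlaps.
R starts after Q ends, so Q has no further overlaps.
S starts exactly when R ends (back-to-back, no overlap), so R has no further overlaps.
T starts before S ends → S and T overlap.

N & O, S & T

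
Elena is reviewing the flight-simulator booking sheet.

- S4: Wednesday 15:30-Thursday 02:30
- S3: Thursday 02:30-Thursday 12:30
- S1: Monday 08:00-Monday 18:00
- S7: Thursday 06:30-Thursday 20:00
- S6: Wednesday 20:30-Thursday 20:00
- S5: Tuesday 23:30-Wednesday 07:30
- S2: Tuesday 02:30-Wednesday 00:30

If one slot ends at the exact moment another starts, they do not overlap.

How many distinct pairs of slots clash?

5

Sorted by start: S1, S2, S5, S4, S6, S3, S7.
S2 starts after S1 ends, so nothing later overlaps S1 either.
S5 starts before S2 ends → S2 and S5 overlap.
S4 starts after S2 ends, so nothing later overlaps S2 either.
S4 starts after S5 ends, so nothing later overlaps S5 either.
S6 starts before S4 ends → S4 and S6 overlap.
S3 starts exactly when S4 ends (back-to-back, no overlap), so nothing later overlaps S4 either.
S3 starts before S6 ends → S6 and S3 overlap.
S7 starts before S6 ends → S6 and S7 overlap.
S7 starts before S3 ends → S3 and S7 overlap.
Overlapping pairs: S2 & S5, S3 & S6, S3 & S7, S4 & S6, S6 & S7 — 5 in total.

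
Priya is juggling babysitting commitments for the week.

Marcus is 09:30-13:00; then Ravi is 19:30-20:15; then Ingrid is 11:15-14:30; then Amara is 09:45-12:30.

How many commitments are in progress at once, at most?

3

Sweep the timeline, counting +1 at each start and −1 at each end (ends before starts at a tie):
09:30 start Marcus → 1
09:45 start Amara → 2
11:15 start Ingrid → 3
12:30 end Amara → 2
13:00 end Marcus → 1
14:30 end Ingrid → 0
19:30 start Ravi → 1
20:15 end Ravi → 0
Peak is 3, at 11:15 (Amara, Ingrid, Marcus).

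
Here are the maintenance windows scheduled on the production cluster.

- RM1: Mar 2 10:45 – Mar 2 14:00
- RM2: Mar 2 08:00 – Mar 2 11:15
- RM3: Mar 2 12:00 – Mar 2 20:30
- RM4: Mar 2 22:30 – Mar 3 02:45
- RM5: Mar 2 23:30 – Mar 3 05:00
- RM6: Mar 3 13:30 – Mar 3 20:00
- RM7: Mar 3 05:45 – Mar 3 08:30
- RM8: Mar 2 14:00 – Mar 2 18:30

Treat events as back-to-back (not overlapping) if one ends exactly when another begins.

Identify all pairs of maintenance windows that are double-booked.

RM1 & RM2, RM1 & RM3, RM3 & RM8, RM4 & RM5

Check each pair: they overlap iff neither finishes before the other starts.
Sorted by start: RM2, RM1, RM3, RM8, RM4, RM5, RM7, RM6.
RM1 starts before RM2 ends → RM2 and RM1 overlap.
RM3 starts after RM2 ends; RM2 is clear from here.
RM3 starts before RM1 ends → RM1 and RM3 overlap.
RM8 starts exactly when RM1 ends (back-to-back, no overlap); RM1 is clear from here.
RM8 starts before RM3 ends → RM3 and RM8 overlap.
RM4 starts after RM3 ends; RM3 is clear from here.
RM4 starts after RM8 ends; RM8 is clear from here.
RM5 starts before RM4 ends → RM4 and RM5 overlap.
RM7 starts after RM4 ends; RM4 is clear from here.
RM7 starts after RM5 ends; RM5 is clear from here.
RM6 starts after RM7 ends.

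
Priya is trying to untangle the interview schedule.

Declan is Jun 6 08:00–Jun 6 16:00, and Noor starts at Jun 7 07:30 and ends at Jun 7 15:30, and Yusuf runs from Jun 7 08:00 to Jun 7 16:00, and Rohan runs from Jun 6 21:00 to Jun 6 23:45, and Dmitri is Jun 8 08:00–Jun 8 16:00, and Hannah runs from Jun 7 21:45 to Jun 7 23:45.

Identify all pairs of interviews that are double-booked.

Check each pair: they overlap iff neither finishes before the other starts.
Sorted by start: Declan, Rohan, Noor, Yusuf, Hannah, Dmitri.
Rohan starts after Declan ends — done with Declan.
Noor starts after Rohan ends — done with Rohan.
Yusuf starts before Noor ends → Noor and Yusuf overlap.
Hannah starts after Noor ends — done with Noor.
Hannah starts after Yusuf ends — done with Yusuf.
Dmitri starts after Hannah ends.

Noor & Yusuf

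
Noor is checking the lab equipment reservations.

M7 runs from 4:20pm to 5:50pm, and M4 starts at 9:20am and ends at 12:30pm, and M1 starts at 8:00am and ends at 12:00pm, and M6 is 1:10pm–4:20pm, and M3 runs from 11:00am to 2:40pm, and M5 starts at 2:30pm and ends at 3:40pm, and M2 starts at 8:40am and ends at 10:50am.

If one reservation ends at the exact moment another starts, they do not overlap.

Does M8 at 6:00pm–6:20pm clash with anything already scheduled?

M1: ends 12:00pm at or before M8 starts 6:00pm → clear.
M2: ends 10:50am at or before M8 starts 6:00pm → clear.
M4: ends 12:30pm at or before M8 starts 6:00pm → clear.
M3: ends 2:40pm at or before M8 starts 6:00pm → clear.
M6: ends 4:20pm at or before M8 starts 6:00pm → clear.
M5: ends 3:40pm at or before M8 starts 6:00pm → clear.
M7: ends 5:50pm at or before M8 starts 6:00pm → clear.

No — it doesn't clash with anything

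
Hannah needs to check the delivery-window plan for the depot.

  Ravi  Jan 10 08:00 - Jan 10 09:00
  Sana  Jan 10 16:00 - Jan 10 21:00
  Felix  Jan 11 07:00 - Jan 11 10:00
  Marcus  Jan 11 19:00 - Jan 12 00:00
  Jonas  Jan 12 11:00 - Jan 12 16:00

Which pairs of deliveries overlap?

Sorted by start: Ravi, Sana, Felix, Marcus, Jonas.
Sana starts after Ravi ends; Ravi is clear from here.
Felix starts after Sana ends; Sana is clear from here.
Marcus starts after Felix ends; Felix is clear from here.
Jonas starts after Marcus ends.

no conflicts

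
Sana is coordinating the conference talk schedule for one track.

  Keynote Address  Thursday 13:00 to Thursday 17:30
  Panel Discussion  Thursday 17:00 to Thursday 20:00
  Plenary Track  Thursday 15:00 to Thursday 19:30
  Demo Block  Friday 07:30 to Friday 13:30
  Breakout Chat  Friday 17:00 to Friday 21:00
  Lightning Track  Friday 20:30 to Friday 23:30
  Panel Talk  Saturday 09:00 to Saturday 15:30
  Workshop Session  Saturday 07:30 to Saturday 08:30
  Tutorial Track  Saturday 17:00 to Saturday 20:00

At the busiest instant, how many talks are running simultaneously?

Sweep the timeline, counting +1 at each start and −1 at each end (ends before starts at a tie):
Thursday 13:00 start Keynote Address → 1
Thursday 15:00 start Plenary Track → 2
Thursday 17:00 start Panel Discussion → 3
Thursday 17:30 end Keynote Address → 2
Thursday 19:30 end Plenary Track → 1
Thursday 20:00 end Panel Discussion → 0
Friday 07:30 start Demo Block → 1
Friday 13:30 end Demo Block → 0
Friday 17:00 start Breakout Chat → 1
Friday 20:30 start Lightning Track → 2
Friday 21:00 end Breakout Chat → 1
Friday 23:30 end Lightning Track → 0
Saturday 07:30 start Workshop Session → 1
Saturday 08:30 end Workshop Session → 0
Saturday 09:00 start Panel Talk → 1
Saturday 15:30 end Panel Talk → 0
Saturday 17:00 start Tutorial Track → 1
Saturday 20:00 end Tutorial Track → 0
Peak is 3, at Thursday 17:00 (Keynote Address, Panel Discussion, Plenary Track).

3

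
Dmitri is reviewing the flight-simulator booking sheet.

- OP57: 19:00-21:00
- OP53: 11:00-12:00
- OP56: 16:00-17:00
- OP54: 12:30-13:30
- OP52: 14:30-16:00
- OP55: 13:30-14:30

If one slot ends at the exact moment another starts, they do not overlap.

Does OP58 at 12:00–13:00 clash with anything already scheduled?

Yes — it overlaps OP54

OP53: ends 12:00 at or before OP58 starts 12:00 → clear.
OP54: starts 12:30 before OP58 ends 13:00, and ends 13:30 after OP58 starts 12:00 → overlap.
OP55: starts 13:30 at or after OP58 ends 13:00 → clear.
OP52: starts 14:30 at or after OP58 ends 13:00 → clear.
OP56: starts 16:00 at or after OP58 ends 13:00 → clear.
OP57: starts 19:00 at or after OP58 ends 13:00 → clear.
OP58 overlaps OP54.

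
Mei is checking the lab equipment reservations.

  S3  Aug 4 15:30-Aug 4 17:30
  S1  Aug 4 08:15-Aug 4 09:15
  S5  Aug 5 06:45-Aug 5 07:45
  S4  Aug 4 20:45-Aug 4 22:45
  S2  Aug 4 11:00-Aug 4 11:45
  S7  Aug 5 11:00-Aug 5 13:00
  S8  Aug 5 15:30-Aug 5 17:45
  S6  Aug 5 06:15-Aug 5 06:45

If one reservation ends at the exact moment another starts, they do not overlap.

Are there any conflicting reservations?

Two intervals overlap when each starts before the other ends.
Sorted by start: S1, S2, S3, S4, S6, S5, S7, S8.
S2 starts after S1 ends, so nothing later overlaps S1 either.
S3 starts after S2 ends, so nothing later overlaps S2 either.
S4 starts after S3 ends, so nothing later overlaps S3 either.
S6 starts after S4 ends, so nothing later overlaps S4 either.
S5 starts exactly when S6 ends (back-to-back, no overlap), so nothing later overlaps S6 either.
S7 starts after S5 ends, so nothing later overlaps S5 either.
S8 starts after S7 ends.
Every pair is clear; the schedule has no overlaps.

No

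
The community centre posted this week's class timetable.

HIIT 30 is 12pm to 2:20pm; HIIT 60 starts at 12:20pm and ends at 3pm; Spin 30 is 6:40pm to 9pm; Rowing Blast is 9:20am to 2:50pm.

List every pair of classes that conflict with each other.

Check each pair: they overlap iff neither finishes before the other starts.
Sorted by start: Rowing Blast, HIIT 30, HIIT 60, Spin 30.
HIIT 30 starts before Rowing Blast ends → Rowing Blast and HIIT 30 overlap.
HIIT 60 starts before Rowing Blast ends → Rowing Blast and HIIT 60 overlap.
Spin 30 starts after Rowing Blast ends.
HIIT 60 starts before HIIT 30 ends → HIIT 30 and HIIT 60 overlap.
Spin 30 starts after HIIT 30 ends.
Spin 30 starts after HIIT 60 ends.

HIIT 30 & HIIT 60, HIIT 30 & Rowing Blast, HIIT 60 & Rowing Blast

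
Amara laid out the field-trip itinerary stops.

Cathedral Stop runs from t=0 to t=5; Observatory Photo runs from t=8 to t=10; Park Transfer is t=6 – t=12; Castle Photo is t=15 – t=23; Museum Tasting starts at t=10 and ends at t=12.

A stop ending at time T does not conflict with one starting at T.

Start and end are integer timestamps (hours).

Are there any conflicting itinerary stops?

Yes

Two intervals overlap when each starts before the other ends.
Sorted by start: Cathedral Stop, Park Transfer, Observatory Photo, Museum Tasting, Castle Photo.
Park Transfer starts after Cathedral Stop ends, so Cathedral Stop has no further overlaps.
Observatory Photo starts before Park Transfer ends → Park Transfer and Observatory Photo overlap.
That's a conflict, so the schedule is not conflict-free.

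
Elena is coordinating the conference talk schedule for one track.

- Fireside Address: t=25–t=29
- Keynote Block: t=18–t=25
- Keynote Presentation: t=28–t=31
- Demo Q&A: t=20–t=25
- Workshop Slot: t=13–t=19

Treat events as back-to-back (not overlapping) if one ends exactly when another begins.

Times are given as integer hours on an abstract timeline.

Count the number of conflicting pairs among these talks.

3

Sorted by start: Workshop Slot, Keynote Block, Demo Q&A, Fireside Address, Keynote Presentation.
Keynote Block starts before Workshop Slot ends → Workshop Slot and Keynote Block overlap.
Demo Q&A starts after Workshop Slot ends, so nothing later overlaps Workshop Slot either.
Demo Q&A starts before Keynote Block ends → Keynote Block and Demo Q&A overlap.
Fireside Address starts exactly when Keynote Block ends (back-to-back, no overlap), so nothing later overlaps Keynote Block either.
Fireside Address starts exactly when Demo Q&A ends (back-to-back, no overlap), so nothing later overlaps Demo Q&A either.
Keynote Presentation starts before Fireside Address ends → Fireside Address and Keynote Presentation overlap.
Overlapping pairs: Demo Q&A & Keynote Block, Fireside Address & Keynote Presentation, Keynote Block & Workshop Slot — 3 in total.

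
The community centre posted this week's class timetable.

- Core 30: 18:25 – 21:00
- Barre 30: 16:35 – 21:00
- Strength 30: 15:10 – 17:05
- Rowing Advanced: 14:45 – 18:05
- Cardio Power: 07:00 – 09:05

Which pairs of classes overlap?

Check each pair: they overlap iff neither finishes before the other starts.
Sorted by start: Cardio Power, Rowing Advanced, Strength 30, Barre 30, Core 30.
Rowing Advanced starts after Cardio Power ends; Cardio Power is clear from here.
Strength 30 starts before Rowing Advanced ends → Rowing Advanced and Strength 30 overlap.
Barre 30 starts before Rowing Advanced ends → Rowing Advanced and Barre 30 overlap.
Core 30 starts after Rowing Advanced ends.
Barre 30 starts before Strength 30 ends → Strength 30 and Barre 30 overlap.
Core 30 starts after Strength 30 ends.
Core 30 starts before Barre 30 ends → Barre 30 and Core 30 overlap.

Barre 30 & Core 30, Barre 30 & Rowing Advanced, Barre 30 & Strength 30, Rowing Advanced & Strength 30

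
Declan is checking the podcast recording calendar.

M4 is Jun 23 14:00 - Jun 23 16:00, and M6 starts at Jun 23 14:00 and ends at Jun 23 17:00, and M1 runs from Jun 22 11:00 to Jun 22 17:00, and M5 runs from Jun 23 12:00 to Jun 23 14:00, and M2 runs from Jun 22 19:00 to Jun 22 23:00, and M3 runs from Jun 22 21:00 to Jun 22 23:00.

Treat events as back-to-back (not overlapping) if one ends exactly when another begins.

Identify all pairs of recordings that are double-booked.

M2 & M3, M4 & M6

Check each pair: they overlap iff neither finishes before the other starts.
Sorted by start: M1, M2, M3, M5, M4, M6.
M2 starts after M1 ends, so M1 has no further overlaps.
M3 starts before M2 ends → M2 and M3 overlap.
M5 starts after M2 ends, so M2 has no further overlaps.
M5 starts after M3 ends, so M3 has no further overlaps.
M4 starts exactly when M5 ends (back-to-back, no overlap), so M5 has no further overlaps.
M6 starts before M4 ends → M4 and M6 overlap.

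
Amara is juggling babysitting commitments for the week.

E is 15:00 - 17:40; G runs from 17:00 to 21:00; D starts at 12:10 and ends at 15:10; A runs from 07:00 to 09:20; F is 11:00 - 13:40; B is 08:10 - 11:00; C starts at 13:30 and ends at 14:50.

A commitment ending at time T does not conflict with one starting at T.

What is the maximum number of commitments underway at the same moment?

Walk through starts and ends in time order (an end at T is processed before a start at T):
07:00 start A → 1
08:10 start B → 2
09:20 end A → 1
11:00 end B → 0
11:00 start F → 1
12:10 start D → 2
13:30 start C → 3
13:40 end F → 2
14:50 end C → 1
15:00 start E → 2
15:10 end D → 1
17:00 start G → 2
17:40 end E → 1
21:00 end G → 0
Peak is 3, at 13:30 (C, D, F).

3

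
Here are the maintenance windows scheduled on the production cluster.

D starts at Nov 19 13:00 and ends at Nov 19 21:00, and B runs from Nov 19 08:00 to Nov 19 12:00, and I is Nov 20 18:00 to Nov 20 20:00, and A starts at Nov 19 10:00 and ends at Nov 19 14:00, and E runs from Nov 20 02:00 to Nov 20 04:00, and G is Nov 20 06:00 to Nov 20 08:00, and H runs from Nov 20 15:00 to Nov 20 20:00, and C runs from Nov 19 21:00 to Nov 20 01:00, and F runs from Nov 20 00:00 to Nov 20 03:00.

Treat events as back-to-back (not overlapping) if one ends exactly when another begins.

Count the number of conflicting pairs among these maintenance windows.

5

Two intervals overlap when each starts before the other ends.
Sorted by start: B, A, D, C, F, E, G, H, I.
A starts before B ends → B and A overlap.
D starts after B ends, so B has no further overlaps.
D starts before A ends → A and D overlap.
C starts after A ends, so A has no further overlaps.
C starts exactly when D ends (back-to-back, no overlap), so D has no further overlaps.
F starts before C ends → C and F overlap.
E starts after C ends, so C has no further overlaps.
E starts before F ends → F and E overlap.
G starts after F ends, so F has no further overlaps.
G starts after E ends, so E has no further overlaps.
H starts after G ends, so G has no further overlaps.
I starts before H ends → H and I overlap.
Overlapping pairs: A & B, A & D, C & F, E & F, H & I — 5 in total.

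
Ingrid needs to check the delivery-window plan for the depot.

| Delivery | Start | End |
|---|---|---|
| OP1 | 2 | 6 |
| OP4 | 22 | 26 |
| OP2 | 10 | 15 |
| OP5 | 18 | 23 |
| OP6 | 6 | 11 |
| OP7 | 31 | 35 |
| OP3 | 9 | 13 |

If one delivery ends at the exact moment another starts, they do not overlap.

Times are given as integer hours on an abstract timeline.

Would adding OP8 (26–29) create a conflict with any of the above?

OP1: ends 6 at or before OP8 starts 26 → clear.
OP6: ends 11 at or before OP8 starts 26 → clear.
OP3: ends 13 at or before OP8 starts 26 → clear.
OP2: ends 15 at or before OP8 starts 26 → clear.
OP5: ends 23 at or before OP8 starts 26 → clear.
OP4: ends 26 at or before OP8 starts 26 → clear.
OP7: starts 31 at or after OP8 ends 29 → clear.

No — it doesn't clash with anything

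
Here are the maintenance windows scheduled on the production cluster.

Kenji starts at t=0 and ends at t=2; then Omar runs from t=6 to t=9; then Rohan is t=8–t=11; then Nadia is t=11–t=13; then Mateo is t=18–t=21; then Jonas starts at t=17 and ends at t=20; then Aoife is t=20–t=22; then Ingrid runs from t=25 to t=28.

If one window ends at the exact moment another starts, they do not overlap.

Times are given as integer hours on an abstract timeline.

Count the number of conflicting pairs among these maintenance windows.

Sorted by start: Kenji, Omar, Rohan, Nadia, Jonas, Mateo, Aoife, Ingrid.
Omar starts after Kenji ends, so Kenji has no further overlaps.
Rohan starts before Omar ends → Omar and Rohan overlap.
Nadia starts after Omar ends, so Omar has no further overlaps.
Nadia starts exactly when Rohan ends (back-to-back, no overlap), so Rohan has no further overlaps.
Jonas starts after Nadia ends, so Nadia has no further overlaps.
Mateo starts before Jonas ends → Jonas and Mateo overlap.
Aoife starts exactly when Jonas ends (back-to-back, no overlap), so Jonas has no further overlaps.
Aoife starts before Mateo ends → Mateo and Aoife overlap.
Ingrid starts after Mateo ends.
Ingrid starts after Aoife ends.
Overlapping pairs: Aoife & Mateo, Jonas & Mateo, Omar & Rohan — 3 in total.

3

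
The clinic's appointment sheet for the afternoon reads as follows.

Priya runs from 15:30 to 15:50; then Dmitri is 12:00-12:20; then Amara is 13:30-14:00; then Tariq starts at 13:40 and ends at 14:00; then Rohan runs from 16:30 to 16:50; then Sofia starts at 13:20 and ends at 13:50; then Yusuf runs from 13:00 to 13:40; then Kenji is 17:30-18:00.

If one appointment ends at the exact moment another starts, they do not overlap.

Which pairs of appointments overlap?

Amara & Sofia, Amara & Tariq, Amara & Yusuf, Sofia & Tariq, Sofia & Yusuf

Sorted by start: Dmitri, Yusuf, Sofia, Amara, Tariq, Priya, Rohan, Kenji.
Yusuf starts after Dmitri ends — done with Dmitri.
Sofia starts before Yusuf ends → Yusuf and Sofia overlap.
Amara starts before Yusuf ends → Yusuf and Amara overlap.
Tariq starts exactly when Yusuf ends (back-to-back, no overlap) — done with Yusuf.
Amara starts before Sofia ends → Sofia and Amara overlap.
Tariq starts before Sofia ends → Sofia and Tariq overlap.
Priya starts after Sofia ends — done with Sofia.
Tariq starts before Amara ends → Amara and Tariq overlap.
Priya starts after Amara ends — done with Amara.
Priya starts after Tariq ends — done with Tariq.
Rohan starts after Priya ends — done with Priya.
Kenji starts after Rohan ends.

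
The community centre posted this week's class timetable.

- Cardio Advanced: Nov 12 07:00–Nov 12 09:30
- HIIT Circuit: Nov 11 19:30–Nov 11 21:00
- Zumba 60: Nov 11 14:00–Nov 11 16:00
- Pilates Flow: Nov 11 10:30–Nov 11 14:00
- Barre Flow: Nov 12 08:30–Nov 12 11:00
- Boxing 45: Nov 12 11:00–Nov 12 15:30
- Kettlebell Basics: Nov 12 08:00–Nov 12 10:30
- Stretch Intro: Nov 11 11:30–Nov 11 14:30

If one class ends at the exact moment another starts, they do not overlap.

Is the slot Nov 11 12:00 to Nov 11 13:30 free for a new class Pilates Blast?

Pilates Flow: starts Nov 11 10:30 before Pilates Blast ends Nov 11 13:30, and ends Nov 11 14:00 after Pilates Blast starts Nov 11 12:00 → overlap.
Stretch Intro: starts Nov 11 11:30 before Pilates Blast ends Nov 11 13:30, and ends Nov 11 14:30 after Pilates Blast starts Nov 11 12:00 → overlap.
Zumba 60: starts Nov 11 14:00 at or after Pilates Blast ends Nov 11 13:30 → clear.
HIIT Circuit: starts Nov 11 19:30 at or after Pilates Blast ends Nov 11 13:30 → clear.
Cardio Advanced: starts Nov 12 07:00 at or after Pilates Blast ends Nov 11 13:30 → clear.
Kettlebell Basics: starts Nov 12 08:00 at or after Pilates Blast ends Nov 11 13:30 → clear.
Barre Flow: starts Nov 12 08:30 at or after Pilates Blast ends Nov 11 13:30 → clear.
Boxing 45: starts Nov 12 11:00 at or after Pilates Blast ends Nov 11 13:30 → clear.
Pilates Blast overlaps Pilates Flow, Stretch Intro.

No — it overlaps Pilates Flow, Stretch Intro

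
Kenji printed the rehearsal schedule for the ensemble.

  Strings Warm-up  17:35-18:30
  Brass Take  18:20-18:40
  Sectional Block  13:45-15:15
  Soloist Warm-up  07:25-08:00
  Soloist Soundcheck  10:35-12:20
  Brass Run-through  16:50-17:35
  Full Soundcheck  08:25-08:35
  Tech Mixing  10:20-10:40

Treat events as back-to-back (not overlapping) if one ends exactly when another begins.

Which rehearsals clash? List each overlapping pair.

Sorted by start: Soloist Warm-up, Full Soundcheck, Tech Mixing, Soloist Soundcheck, Sectional Block, Brass Run-through, Strings Warm-up, Brass Take.
Full Soundcheck starts after Soloist Warm-up ends, so Soloist Warm-up has no further overlaps.
Tech Mixing starts after Full Soundcheck ends, so Full Soundcheck has no further overlaps.
Soloist Soundcheck starts before Tech Mixing ends → Tech Mixing and Soloist Soundcheck overlap.
Sectional Block starts after Tech Mixing ends, so Tech Mixing has no further overlaps.
Sectional Block starts after Soloist Soundcheck ends, so Soloist Soundcheck has no further overlaps.
Brass Run-through starts after Sectional Block ends, so Sectional Block has no further overlaps.
Strings Warm-up starts exactly when Brass Run-through ends (back-to-back, no overlap), so Brass Run-through has no further overlaps.
Brass Take starts before Strings Warm-up ends → Strings Warm-up and Brass Take overlap.

Brass Take & Strings Warm-up, Soloist Soundcheck & Tech Mixing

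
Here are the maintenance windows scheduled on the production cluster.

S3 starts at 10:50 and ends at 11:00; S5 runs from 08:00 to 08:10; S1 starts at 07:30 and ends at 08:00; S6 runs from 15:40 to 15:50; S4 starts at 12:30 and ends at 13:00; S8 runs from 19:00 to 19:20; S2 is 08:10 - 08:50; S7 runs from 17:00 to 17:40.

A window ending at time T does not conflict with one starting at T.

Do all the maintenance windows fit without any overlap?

Yes

Two intervals overlap when each starts before the other ends.
Sorted by start: S1, S5, S2, S3, S4, S6, S7, S8.
S5 starts exactly when S1 ends (back-to-back, no overlap), so S1 has no further overlaps.
S2 starts exactly when S5 ends (back-to-back, no overlap), so S5 has no further overlaps.
S3 starts after S2 ends, so S2 has no further overlaps.
S4 starts after S3 ends, so S3 has no further overlaps.
S6 starts after S4 ends, so S4 has no further overlaps.
S7 starts after S6 ends, so S6 has no further overlaps.
S8 starts after S7 ends.
Every pair is clear; the schedule has no overlaps.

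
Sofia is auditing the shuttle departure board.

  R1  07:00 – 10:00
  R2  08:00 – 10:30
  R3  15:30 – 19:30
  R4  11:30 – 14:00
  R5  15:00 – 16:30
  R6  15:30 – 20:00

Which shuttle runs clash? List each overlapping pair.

Sorted by start: R1, R2, R4, R5, R3, R6.
R2 starts before R1 ends → R1 and R2 overlap.
R4 starts after R1 ends, so R1 has no further overlaps.
R4 starts after R2 ends, so R2 has no further overlaps.
R5 starts after R4 ends, so R4 has no further overlaps.
R3 starts before R5 ends → R5 and R3 overlap.
R6 starts before R5 ends → R5 and R6 overlap.
R6 starts before R3 ends → R3 and R6 overlap.

R1 & R2, R3 & R5, R3 & R6, R5 & R6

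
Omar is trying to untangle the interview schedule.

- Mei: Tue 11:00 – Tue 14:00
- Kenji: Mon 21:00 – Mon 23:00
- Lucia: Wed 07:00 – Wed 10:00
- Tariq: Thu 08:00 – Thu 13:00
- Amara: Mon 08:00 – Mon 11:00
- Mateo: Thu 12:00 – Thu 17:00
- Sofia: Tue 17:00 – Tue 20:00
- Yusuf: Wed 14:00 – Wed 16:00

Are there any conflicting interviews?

Sorted by start: Amara, Kenji, Mei, Sofia, Lucia, Yusuf, Tariq, Mateo.
Kenji starts after Amara ends, so nothing later overlaps Amara either.
Mei starts after Kenji ends, so nothing later overlaps Kenji either.
Sofia starts after Mei ends, so nothing later overlaps Mei either.
Lucia starts after Sofia ends, so nothing later overlaps Sofia either.
Yusuf starts after Lucia ends, so nothing later overlaps Lucia either.
Tariq starts after Yusuf ends, so nothing later overlaps Yusuf either.
Mateo starts before Tariq ends → Tariq and Mateo overlap.
That's a conflict, so the schedule is not conflict-free.

Yes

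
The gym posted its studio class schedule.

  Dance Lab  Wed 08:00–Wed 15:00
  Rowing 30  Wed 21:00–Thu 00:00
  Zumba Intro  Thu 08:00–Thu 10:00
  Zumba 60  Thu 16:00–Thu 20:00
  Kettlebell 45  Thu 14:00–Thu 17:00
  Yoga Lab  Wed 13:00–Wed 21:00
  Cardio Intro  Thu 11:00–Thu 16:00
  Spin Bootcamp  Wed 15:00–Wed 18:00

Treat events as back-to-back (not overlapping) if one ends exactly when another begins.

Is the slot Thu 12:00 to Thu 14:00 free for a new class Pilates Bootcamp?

Dance Lab: ends Wed 15:00 at or before Pilates Bootcamp starts Thu 12:00 → clear.
Yoga Lab: ends Wed 21:00 at or before Pilates Bootcamp starts Thu 12:00 → clear.
Spin Bootcamp: ends Wed 18:00 at or before Pilates Bootcamp starts Thu 12:00 → clear.
Rowing 30: ends Thu 00:00 at or before Pilates Bootcamp starts Thu 12:00 → clear.
Zumba Intro: ends Thu 10:00 at or before Pilates Bootcamp starts Thu 12:00 → clear.
Cardio Intro: starts Thu 11:00 before Pilates Bootcamp ends Thu 14:00, and ends Thu 16:00 after Pilates Bootcamp starts Thu 12:00 → overlap.
Kettlebell 45: starts Thu 14:00 at or after Pilates Bootcamp ends Thu 14:00 → clear.
Zumba 60: starts Thu 16:00 at or after Pilates Bootcamp ends Thu 14:00 → clear.
Pilates Bootcamp overlaps Cardio Intro.

No — it overlaps Cardio Intro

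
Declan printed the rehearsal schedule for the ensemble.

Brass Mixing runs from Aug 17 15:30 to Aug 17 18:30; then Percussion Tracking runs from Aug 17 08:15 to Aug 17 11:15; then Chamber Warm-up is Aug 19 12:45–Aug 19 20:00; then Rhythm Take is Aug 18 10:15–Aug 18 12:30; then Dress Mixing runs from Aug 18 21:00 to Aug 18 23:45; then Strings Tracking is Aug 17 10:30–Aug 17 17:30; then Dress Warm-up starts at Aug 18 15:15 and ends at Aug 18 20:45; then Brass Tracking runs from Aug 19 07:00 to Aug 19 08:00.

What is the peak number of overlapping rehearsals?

2

Sweep the timeline, counting +1 at each start and −1 at each end (ends before starts at a tie):
Aug 17 08:15 start Percussion Tracking → 1
Aug 17 10:30 start Strings Tracking → 2
Aug 17 11:15 end Percussion Tracking → 1
Aug 17 15:30 start Brass Mixing → 2
Aug 17 17:30 end Strings Tracking → 1
Aug 17 18:30 end Brass Mixing → 0
Aug 18 10:15 start Rhythm Take → 1
Aug 18 12:30 end Rhythm Take → 0
Aug 18 15:15 start Dress Warm-up → 1
Aug 18 20:45 end Dress Warm-up → 0
Aug 18 21:00 start Dress Mixing → 1
Aug 18 23:45 end Dress Mixing → 0
Aug 19 07:00 start Brass Tracking → 1
Aug 19 08:00 end Brass Tracking → 0
Aug 19 12:45 start Chamber Warm-up → 1
Aug 19 20:00 end Chamber Warm-up → 0
Peak is 2, at Aug 17 10:30 (Percussion Tracking, Strings Tracking).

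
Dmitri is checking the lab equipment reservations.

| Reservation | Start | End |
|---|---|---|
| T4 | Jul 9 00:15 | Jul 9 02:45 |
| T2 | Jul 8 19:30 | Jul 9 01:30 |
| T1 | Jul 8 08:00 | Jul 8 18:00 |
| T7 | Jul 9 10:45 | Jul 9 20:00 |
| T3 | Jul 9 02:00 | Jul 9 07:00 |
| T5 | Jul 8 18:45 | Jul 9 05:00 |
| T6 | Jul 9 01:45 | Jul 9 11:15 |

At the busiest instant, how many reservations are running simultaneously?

4

Sweep the timeline, counting +1 at each start and −1 at each end (ends before starts at a tie):
Jul 8 08:00 start T1 → 1
Jul 8 18:00 end T1 → 0
Jul 8 18:45 start T5 → 1
Jul 8 19:30 start T2 → 2
Jul 9 00:15 start T4 → 3
Jul 9 01:30 end T2 → 2
Jul 9 01:45 start T6 → 3
Jul 9 02:00 start T3 → 4
Jul 9 02:45 end T4 → 3
Jul 9 05:00 end T5 → 2
Jul 9 07:00 end T3 → 1
Jul 9 10:45 start T7 → 2
Jul 9 11:15 end T6 → 1
Jul 9 20:00 end T7 → 0
Peak is 4, at Jul 9 02:00 (T3, T4, T5, T6).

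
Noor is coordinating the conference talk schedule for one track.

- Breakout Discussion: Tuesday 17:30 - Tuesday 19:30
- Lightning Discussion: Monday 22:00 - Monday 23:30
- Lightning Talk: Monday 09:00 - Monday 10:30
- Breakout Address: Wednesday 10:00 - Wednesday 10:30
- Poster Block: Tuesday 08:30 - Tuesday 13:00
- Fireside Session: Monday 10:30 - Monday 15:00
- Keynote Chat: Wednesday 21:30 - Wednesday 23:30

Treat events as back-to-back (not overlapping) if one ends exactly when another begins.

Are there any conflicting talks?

No

Sorted by start: Lightning Talk, Fireside Session, Lightning Discussion, Poster Block, Breakout Discussion, Breakout Address, Keynote Chat.
Fireside Session starts exactly when Lightning Talk ends (back-to-back, no overlap) — done with Lightning Talk.
Lightning Discussion starts after Fireside Session ends — done with Fireside Session.
Poster Block starts after Lightning Discussion ends — done with Lightning Discussion.
Breakout Discussion starts after Poster Block ends — done with Poster Block.
Breakout Address starts after Breakout Discussion ends — done with Breakout Discussion.
Keynote Chat starts after Breakout Address ends.
Every pair is clear; the schedule has no overlaps.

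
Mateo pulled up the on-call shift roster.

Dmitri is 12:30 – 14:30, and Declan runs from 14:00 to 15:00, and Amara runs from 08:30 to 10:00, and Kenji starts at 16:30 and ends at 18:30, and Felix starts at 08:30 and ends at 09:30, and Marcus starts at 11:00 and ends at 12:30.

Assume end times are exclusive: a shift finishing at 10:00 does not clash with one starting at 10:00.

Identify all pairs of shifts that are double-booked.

Amara & Felix, Declan & Dmitri

Two intervals overlap when each starts before the other ends.
Sorted by start: Felix, Amara, Marcus, Dmitri, Declan, Kenji.
Amara starts before Felix ends → Felix and Amara overlap.
Marcus starts after Felix ends; Felix is clear from here.
Marcus starts after Amara ends; Amara is clear from here.
Dmitri starts exactly when Marcus ends (back-to-back, no overlap); Marcus is clear from here.
Declan starts before Dmitri ends → Dmitri and Declan overlap.
Kenji starts after Dmitri ends.
Kenji starts after Declan ends.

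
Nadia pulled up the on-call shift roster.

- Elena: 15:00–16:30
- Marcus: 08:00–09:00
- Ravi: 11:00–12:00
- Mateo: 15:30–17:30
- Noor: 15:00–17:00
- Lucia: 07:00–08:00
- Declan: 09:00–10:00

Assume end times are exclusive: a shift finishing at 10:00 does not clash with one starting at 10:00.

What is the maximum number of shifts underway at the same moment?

3

Sort all start/end points and keep a running count:
07:00 start Lucia → 1
08:00 end Lucia → 0
08:00 start Marcus → 1
09:00 end Marcus → 0
09:00 start Declan → 1
10:00 end Declan → 0
11:00 start Ravi → 1
12:00 end Ravi → 0
15:00 start Elena → 1
15:00 start Noor → 2
15:30 start Mateo → 3
16:30 end Elena → 2
17:00 end Noor → 1
17:30 end Mateo → 0
Peak is 3, at 15:30 (Elena, Mateo, Noor).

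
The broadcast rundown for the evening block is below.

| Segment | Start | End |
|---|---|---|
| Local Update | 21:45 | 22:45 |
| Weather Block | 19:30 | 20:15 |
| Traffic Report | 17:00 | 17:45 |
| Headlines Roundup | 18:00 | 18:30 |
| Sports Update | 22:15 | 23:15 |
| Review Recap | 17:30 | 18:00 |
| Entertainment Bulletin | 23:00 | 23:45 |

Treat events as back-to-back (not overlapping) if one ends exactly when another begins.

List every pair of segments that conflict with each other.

Two intervals overlap when each starts before the other ends.
Sorted by start: Traffic Report, Review Recap, Headlines Roundup, Weather Block, Local Update, Sports Update, Entertainment Bulletin.
Review Recap starts before Traffic Report ends → Traffic Report and Review Recap overlap.
Headlines Roundup starts after Traffic Report ends — done with Traffic Report.
Headlines Roundup starts exactly when Review Recap ends (back-to-back, no overlap) — done with Review Recap.
Weather Block starts after Headlines Roundup ends — done with Headlines Roundup.
Local Update starts after Weather Block ends — done with Weather Block.
Sports Update starts before Local Update ends → Local Update and Sports Update overlap.
Entertainment Bulletin starts after Local Update ends.
Entertainment Bulletin starts before Sports Update ends → Sports Update and Entertainment Bulletin overlap.

Entertainment Bulletin & Sports Update, Local Update & Sports Update, Review Recap & Traffic Report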